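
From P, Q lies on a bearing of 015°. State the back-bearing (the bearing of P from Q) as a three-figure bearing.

195°

Back-bearing = 015° + 180° = 195°.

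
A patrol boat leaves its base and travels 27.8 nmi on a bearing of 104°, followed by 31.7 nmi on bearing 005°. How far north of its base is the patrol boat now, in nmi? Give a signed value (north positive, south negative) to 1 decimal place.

Leg 1 (104°, 27.8 nmi): east 27.8 sin 104° = 26.97, north 27.8 cos 104° = -6.73
Leg 2 (005°, 31.7 nmi): east 31.7 sin 5° = 2.76, north 31.7 cos 5° = 31.58
Net north component: 24.85 nmi.

24.9 nmi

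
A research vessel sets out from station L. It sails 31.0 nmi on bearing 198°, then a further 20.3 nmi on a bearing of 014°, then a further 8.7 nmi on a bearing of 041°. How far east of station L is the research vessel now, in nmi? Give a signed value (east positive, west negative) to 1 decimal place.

1.0 nmi

Leg 1 (198°, 31.0 nmi): east 31.0 sin 198° = -9.58, north 31.0 cos 198° = -29.48
Leg 2 (014°, 20.3 nmi): east 20.3 sin 14° = 4.91, north 20.3 cos 14° = 19.70
Leg 3 (041°, 8.7 nmi): east 8.7 sin 41° = 5.71, north 8.7 cos 41° = 6.57
Net east component: 1.04 nmi.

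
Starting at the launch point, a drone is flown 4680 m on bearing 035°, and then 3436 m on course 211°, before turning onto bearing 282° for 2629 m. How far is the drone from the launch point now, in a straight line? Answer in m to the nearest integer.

2192 m

Leg 1 (035°, 4680 m): east 4680 sin 35° = 2684.34, north 4680 cos 35° = 3833.63
Leg 2 (211°, 3436 m): east 3436 sin 211° = -1769.67, north 3436 cos 211° = -2945.23
Leg 3 (282°, 2629 m): east 2629 sin 282° = -2571.55, north 2629 cos 282° = 546.60
Net: -1656.88 east, 1435.00 north. Distance = √((-1656.88)² + (1435.00)²) = 2191.917 m.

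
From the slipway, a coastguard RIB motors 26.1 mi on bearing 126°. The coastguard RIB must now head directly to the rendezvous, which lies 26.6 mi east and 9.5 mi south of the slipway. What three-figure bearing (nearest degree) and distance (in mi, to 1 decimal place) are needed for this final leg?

043°, 8.0 mi

Leg 1 (126°, 26.1 mi): east 26.1 sin 126° = 21.12, north 26.1 cos 126° = -15.34
Current position: (21.12, -15.34). Target: (26.6, -9.5). Remaining: Δeast = 5.48, Δnorth = 5.84.
Bearing = atan2(5.48, 5.84) mod 360° = 43.20°; distance = √((5.48)² + (5.84)²) = 8.013 mi.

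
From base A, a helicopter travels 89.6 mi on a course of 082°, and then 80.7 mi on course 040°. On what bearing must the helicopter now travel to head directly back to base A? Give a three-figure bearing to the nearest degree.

Leg 1 (082°, 89.6 mi): east 89.6 sin 82° = 88.73, north 89.6 cos 82° = 12.47
Leg 2 (040°, 80.7 mi): east 80.7 sin 40° = 51.87, north 80.7 cos 40° = 61.82
Net displacement: 140.60 east, 74.29 north. Direction back to start is (-140.60, -74.29): bearing = atan2(-140.60, -74.29) mod 360° = 242.15° ≈ 242°.

242°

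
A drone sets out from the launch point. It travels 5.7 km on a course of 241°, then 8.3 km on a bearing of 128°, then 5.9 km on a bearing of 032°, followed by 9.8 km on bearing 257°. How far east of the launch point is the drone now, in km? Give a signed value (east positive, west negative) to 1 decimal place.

-4.9 km

Leg 1 (241°, 5.7 km): east 5.7 sin 241° = -4.99, north 5.7 cos 241° = -2.76
Leg 2 (128°, 8.3 km): east 8.3 sin 128° = 6.54, north 8.3 cos 128° = -5.11
Leg 3 (032°, 5.9 km): east 5.9 sin 32° = 3.13, north 5.9 cos 32° = 5.00
Leg 4 (257°, 9.8 km): east 9.8 sin 257° = -9.55, north 9.8 cos 257° = -2.20
Net east component: -4.87 km.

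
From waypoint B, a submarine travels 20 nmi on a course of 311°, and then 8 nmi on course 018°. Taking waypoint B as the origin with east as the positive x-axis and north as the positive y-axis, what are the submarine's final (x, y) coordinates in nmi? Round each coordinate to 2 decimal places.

(-12.62, 20.73)

Leg 1 (311°, 20 nmi): east 20 sin 311° = -15.09, north 20 cos 311° = 13.12
Leg 2 (018°, 8 nmi): east 8 sin 18° = 2.47, north 8 cos 18° = 7.61
Summing: -12.62 nmi east, 20.73 nmi north → (-12.62, 20.73).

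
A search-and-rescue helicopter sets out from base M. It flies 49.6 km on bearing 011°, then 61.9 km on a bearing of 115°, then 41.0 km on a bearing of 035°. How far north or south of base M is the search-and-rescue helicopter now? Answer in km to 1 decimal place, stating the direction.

56.1 km north

Leg 1 (011°, 49.6 km): east 49.6 sin 11° = 9.46, north 49.6 cos 11° = 48.69
Leg 2 (115°, 61.9 km): east 61.9 sin 115° = 56.10, north 61.9 cos 115° = -26.16
Leg 3 (035°, 41.0 km): east 41.0 sin 35° = 23.52, north 41.0 cos 35° = 33.59
Net north component: 56.11 km.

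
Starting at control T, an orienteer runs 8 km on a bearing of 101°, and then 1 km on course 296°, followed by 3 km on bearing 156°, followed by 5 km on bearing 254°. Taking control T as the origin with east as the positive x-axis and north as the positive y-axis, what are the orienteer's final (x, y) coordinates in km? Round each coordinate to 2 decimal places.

Leg 1 (101°, 8 km): east 8 sin 101° = 7.85, north 8 cos 101° = -1.53
Leg 2 (296°, 1 km): east 1 sin 296° = -0.90, north 1 cos 296° = 0.44
Leg 3 (156°, 3 km): east 3 sin 156° = 1.22, north 3 cos 156° = -2.74
Leg 4 (254°, 5 km): east 5 sin 254° = -4.81, north 5 cos 254° = -1.38
Summing: 3.37 km east, -5.21 km north → (3.37, -5.21).

(3.37, -5.21)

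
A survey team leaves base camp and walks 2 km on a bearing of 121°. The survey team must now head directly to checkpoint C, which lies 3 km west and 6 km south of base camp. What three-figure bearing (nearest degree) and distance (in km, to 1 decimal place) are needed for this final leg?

Leg 1 (121°, 2 km): east 2 sin 121° = 1.71, north 2 cos 121° = -1.03
Current position: (1.71, -1.03). Target: (-3, -6). Remaining: Δeast = -4.71, Δnorth = -4.97.
Bearing = atan2(-4.71, -4.97) mod 360° = 223.49°; distance = √((-4.71)² + (-4.97)²) = 6.850 km.

223°, 6.9 km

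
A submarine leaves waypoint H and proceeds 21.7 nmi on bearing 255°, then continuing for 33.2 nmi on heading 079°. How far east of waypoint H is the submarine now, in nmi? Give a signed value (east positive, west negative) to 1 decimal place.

11.6 nmi

Leg 1 (255°, 21.7 nmi): east 21.7 sin 255° = -20.96, north 21.7 cos 255° = -5.62
Leg 2 (079°, 33.2 nmi): east 33.2 sin 79° = 32.59, north 33.2 cos 79° = 6.33
Net east component: 11.63 nmi.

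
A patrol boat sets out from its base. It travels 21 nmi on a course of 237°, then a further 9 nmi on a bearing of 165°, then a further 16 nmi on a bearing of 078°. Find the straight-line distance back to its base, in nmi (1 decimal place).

16.8 nmi

Leg 1 (237°, 21 nmi): east 21 sin 237° = -17.61, north 21 cos 237° = -11.44
Leg 2 (165°, 9 nmi): east 9 sin 165° = 2.33, north 9 cos 165° = -8.69
Leg 3 (078°, 16 nmi): east 16 sin 78° = 15.65, north 16 cos 78° = 3.33
Net: 0.37 east, -16.80 north. Distance = √((0.37)² + (-16.80)²) = 16.808 nmi.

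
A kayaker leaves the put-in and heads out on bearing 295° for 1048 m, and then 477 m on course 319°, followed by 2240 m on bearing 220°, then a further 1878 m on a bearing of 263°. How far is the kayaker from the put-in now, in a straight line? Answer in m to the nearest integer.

Leg 1 (295°, 1048 m): east 1048 sin 295° = -949.81, north 1048 cos 295° = 442.90
Leg 2 (319°, 477 m): east 477 sin 319° = -312.94, north 477 cos 319° = 360.00
Leg 3 (220°, 2240 m): east 2240 sin 220° = -1439.84, north 2240 cos 220° = -1715.94
Leg 4 (263°, 1878 m): east 1878 sin 263° = -1864.00, north 1878 cos 263° = -228.87
Net: -4566.60 east, -1141.91 north. Distance = √((-4566.60)² + (-1141.91)²) = 4707.203 m.

4707 m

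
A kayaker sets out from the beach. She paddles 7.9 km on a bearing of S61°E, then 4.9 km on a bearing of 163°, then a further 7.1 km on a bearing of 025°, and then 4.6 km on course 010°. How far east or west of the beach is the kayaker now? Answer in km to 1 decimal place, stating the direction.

12.1 km east

Leg 1 (S61°E, 7.9 km): east 7.9 sin 119° = 6.91, north 7.9 cos 119° = -3.83
Leg 2 (163°, 4.9 km): east 4.9 sin 163° = 1.43, north 4.9 cos 163° = -4.69
Leg 3 (025°, 7.1 km): east 7.1 sin 25° = 3.00, north 7.1 cos 25° = 6.43
Leg 4 (010°, 4.6 km): east 4.6 sin 10° = 0.80, north 4.6 cos 10° = 4.53
Net east component: 12.14 km.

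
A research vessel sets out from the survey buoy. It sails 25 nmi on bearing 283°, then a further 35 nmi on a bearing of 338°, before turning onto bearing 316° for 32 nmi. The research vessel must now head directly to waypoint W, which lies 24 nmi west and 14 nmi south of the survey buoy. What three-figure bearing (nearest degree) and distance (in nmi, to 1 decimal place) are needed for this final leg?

Leg 1 (283°, 25 nmi): east 25 sin 283° = -24.36, north 25 cos 283° = 5.62
Leg 2 (338°, 35 nmi): east 35 sin 338° = -13.11, north 35 cos 338° = 32.45
Leg 3 (316°, 32 nmi): east 32 sin 316° = -22.23, north 32 cos 316° = 23.02
Current position: (-59.70, 61.09). Target: (-24, -14). Remaining: Δeast = 35.70, Δnorth = -75.09.
Bearing = atan2(35.70, -75.09) mod 360° = 154.57°; distance = √((35.70)² + (-75.09)²) = 83.148 nmi.

155°, 83.1 nmi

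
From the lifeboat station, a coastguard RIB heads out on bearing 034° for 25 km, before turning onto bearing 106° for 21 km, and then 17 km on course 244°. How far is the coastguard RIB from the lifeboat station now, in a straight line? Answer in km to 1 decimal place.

20.3 km

Leg 1 (034°, 25 km): east 25 sin 34° = 13.98, north 25 cos 34° = 20.73
Leg 2 (106°, 21 km): east 21 sin 106° = 20.19, north 21 cos 106° = -5.79
Leg 3 (244°, 17 km): east 17 sin 244° = -15.28, north 17 cos 244° = -7.45
Net: 18.89 east, 7.49 north. Distance = √((18.89)² + (7.49)²) = 20.316 km.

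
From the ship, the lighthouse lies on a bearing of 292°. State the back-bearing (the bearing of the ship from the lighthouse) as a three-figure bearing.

Back-bearing = 292° − 180° = 112°.

112°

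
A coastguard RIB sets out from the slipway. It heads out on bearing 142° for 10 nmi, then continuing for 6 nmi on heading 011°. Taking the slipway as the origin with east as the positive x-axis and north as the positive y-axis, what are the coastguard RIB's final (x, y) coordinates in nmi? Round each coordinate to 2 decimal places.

(7.30, -1.99)

Leg 1 (142°, 10 nmi): east 10 sin 142° = 6.16, north 10 cos 142° = -7.88
Leg 2 (011°, 6 nmi): east 6 sin 11° = 1.14, north 6 cos 11° = 5.89
Summing: 7.30 nmi east, -1.99 nmi north → (7.30, -1.99).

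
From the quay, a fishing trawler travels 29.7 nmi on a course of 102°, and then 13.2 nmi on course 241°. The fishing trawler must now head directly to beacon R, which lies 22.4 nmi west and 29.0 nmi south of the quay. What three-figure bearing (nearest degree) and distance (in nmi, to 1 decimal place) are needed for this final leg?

Leg 1 (102°, 29.7 nmi): east 29.7 sin 102° = 29.05, north 29.7 cos 102° = -6.17
Leg 2 (241°, 13.2 nmi): east 13.2 sin 241° = -11.54, north 13.2 cos 241° = -6.40
Current position: (17.51, -12.57). Target: (-22.4, -29.0). Remaining: Δeast = -39.91, Δnorth = -16.43.
Bearing = atan2(-39.91, -16.43) mod 360° = 247.63°; distance = √((-39.91)² + (-16.43)²) = 43.154 nmi.

248°, 43.2 nmi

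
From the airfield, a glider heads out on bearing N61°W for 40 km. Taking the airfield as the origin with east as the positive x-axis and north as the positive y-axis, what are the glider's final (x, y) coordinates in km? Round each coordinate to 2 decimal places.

Leg 1 (N61°W, 40 km): east 40 sin 299° = -34.98, north 40 cos 299° = 19.39
Summing: -34.98 km east, 19.39 km north → (-34.98, 19.39).

(-34.98, 19.39)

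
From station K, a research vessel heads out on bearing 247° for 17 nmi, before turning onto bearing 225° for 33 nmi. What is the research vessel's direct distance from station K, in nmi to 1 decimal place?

Leg 1 (247°, 17 nmi): east 17 sin 247° = -15.65, north 17 cos 247° = -6.64
Leg 2 (225°, 33 nmi): east 33 sin 225° = -23.33, north 33 cos 225° = -23.33
Net: -38.98 east, -29.98 north. Distance = √((-38.98)² + (-29.98)²) = 49.176 nmi.

49.2 nmi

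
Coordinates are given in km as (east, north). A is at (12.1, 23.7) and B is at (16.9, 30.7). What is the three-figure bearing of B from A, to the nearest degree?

Δeast = 16.9 − 12.1 = 4.80; Δnorth = 30.7 − 23.7 = 7.00.
Bearing = atan2(Δeast, Δnorth) mod 360° = 34.44° ≈ 034°.

034°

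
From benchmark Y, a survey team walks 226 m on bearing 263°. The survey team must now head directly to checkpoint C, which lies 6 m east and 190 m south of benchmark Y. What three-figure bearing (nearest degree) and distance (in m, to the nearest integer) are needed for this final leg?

Leg 1 (263°, 226 m): east 226 sin 263° = -224.32, north 226 cos 263° = -27.54
Current position: (-224.32, -27.54). Target: (6, -190). Remaining: Δeast = 230.32, Δnorth = -162.46.
Bearing = atan2(230.32, -162.46) mod 360° = 125.20°; distance = √((230.32)² + (-162.46)²) = 281.847 m.

125°, 282 m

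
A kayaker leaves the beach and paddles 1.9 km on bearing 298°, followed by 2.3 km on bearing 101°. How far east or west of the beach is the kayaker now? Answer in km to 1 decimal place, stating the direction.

Leg 1 (298°, 1.9 km): east 1.9 sin 298° = -1.68, north 1.9 cos 298° = 0.89
Leg 2 (101°, 2.3 km): east 2.3 sin 101° = 2.26, north 2.3 cos 101° = -0.44
Net east component: 0.58 km.

0.6 km east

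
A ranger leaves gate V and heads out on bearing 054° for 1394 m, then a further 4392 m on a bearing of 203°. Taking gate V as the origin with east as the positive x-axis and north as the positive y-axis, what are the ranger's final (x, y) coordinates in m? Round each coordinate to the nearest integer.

(-588, -3223)

Leg 1 (054°, 1394 m): east 1394 sin 54° = 1127.77, north 1394 cos 54° = 819.37
Leg 2 (203°, 4392 m): east 4392 sin 203° = -1716.09, north 4392 cos 203° = -4042.86
Summing: -588.32 m east, -3223.48 m north → (-588, -3223).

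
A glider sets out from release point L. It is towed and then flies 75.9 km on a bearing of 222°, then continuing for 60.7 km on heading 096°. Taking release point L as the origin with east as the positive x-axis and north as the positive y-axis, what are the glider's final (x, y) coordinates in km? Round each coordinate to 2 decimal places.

Leg 1 (222°, 75.9 km): east 75.9 sin 222° = -50.79, north 75.9 cos 222° = -56.40
Leg 2 (096°, 60.7 km): east 60.7 sin 96° = 60.37, north 60.7 cos 96° = -6.34
Summing: 9.58 km east, -62.75 km north → (9.58, -62.75).

(9.58, -62.75)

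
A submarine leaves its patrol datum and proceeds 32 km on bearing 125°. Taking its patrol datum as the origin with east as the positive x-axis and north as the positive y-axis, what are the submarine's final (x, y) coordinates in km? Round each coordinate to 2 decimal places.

(26.21, -18.35)

Leg 1 (125°, 32 km): east 32 sin 125° = 26.21, north 32 cos 125° = -18.35
Summing: 26.21 km east, -18.35 km north → (26.21, -18.35).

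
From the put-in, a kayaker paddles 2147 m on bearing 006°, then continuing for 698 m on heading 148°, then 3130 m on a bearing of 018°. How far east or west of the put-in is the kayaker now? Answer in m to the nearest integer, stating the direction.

Leg 1 (006°, 2147 m): east 2147 sin 6° = 224.42, north 2147 cos 6° = 2135.24
Leg 2 (148°, 698 m): east 698 sin 148° = 369.88, north 698 cos 148° = -591.94
Leg 3 (018°, 3130 m): east 3130 sin 18° = 967.22, north 3130 cos 18° = 2976.81
Net east component: 1561.53 m.

1562 m east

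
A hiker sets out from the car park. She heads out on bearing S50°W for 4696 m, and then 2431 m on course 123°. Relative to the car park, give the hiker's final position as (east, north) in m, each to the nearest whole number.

Leg 1 (S50°W, 4696 m): east 4696 sin 230° = -3597.34, north 4696 cos 230° = -3018.53
Leg 2 (123°, 2431 m): east 2431 sin 123° = 2038.81, north 2431 cos 123° = -1324.02
Summing: -1558.54 m east, -4342.55 m north → (-1559, -4343).

(-1559, -4343)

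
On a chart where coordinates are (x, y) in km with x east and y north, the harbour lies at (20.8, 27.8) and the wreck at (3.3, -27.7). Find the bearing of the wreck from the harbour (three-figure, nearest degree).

198°

Δeast = 3.3 − 20.8 = -17.50; Δnorth = -27.7 − 27.8 = -55.50.
Bearing = atan2(Δeast, Δnorth) mod 360° = 197.50° ≈ 198°.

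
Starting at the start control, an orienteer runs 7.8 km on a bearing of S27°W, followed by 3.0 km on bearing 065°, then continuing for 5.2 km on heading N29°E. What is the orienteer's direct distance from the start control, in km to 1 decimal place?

Leg 1 (S27°W, 7.8 km): east 7.8 sin 207° = -3.54, north 7.8 cos 207° = -6.95
Leg 2 (065°, 3.0 km): east 3.0 sin 65° = 2.72, north 3.0 cos 65° = 1.27
Leg 3 (N29°E, 5.2 km): east 5.2 sin 29° = 2.52, north 5.2 cos 29° = 4.55
Net: 1.70 east, -1.13 north. Distance = √((1.70)² + (-1.13)²) = 2.043 km.

2.0 km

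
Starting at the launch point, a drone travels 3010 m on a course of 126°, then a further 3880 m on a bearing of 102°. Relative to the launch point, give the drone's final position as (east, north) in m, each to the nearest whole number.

Leg 1 (126°, 3010 m): east 3010 sin 126° = 2435.14, north 3010 cos 126° = -1769.23
Leg 2 (102°, 3880 m): east 3880 sin 102° = 3795.21, north 3880 cos 102° = -806.70
Summing: 6230.35 m east, -2575.93 m north → (6230, -2576).

(6230, -2576)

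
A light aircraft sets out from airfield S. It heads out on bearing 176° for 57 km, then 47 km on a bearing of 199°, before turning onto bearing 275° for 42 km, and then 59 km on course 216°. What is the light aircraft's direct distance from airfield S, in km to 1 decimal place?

169.9 km

Leg 1 (176°, 57 km): east 57 sin 176° = 3.98, north 57 cos 176° = -56.86
Leg 2 (199°, 47 km): east 47 sin 199° = -15.30, north 47 cos 199° = -44.44
Leg 3 (275°, 42 km): east 42 sin 275° = -41.84, north 42 cos 275° = 3.66
Leg 4 (216°, 59 km): east 59 sin 216° = -34.68, north 59 cos 216° = -47.73
Net: -87.85 east, -145.37 north. Distance = √((-87.85)² + (-145.37)²) = 169.852 km.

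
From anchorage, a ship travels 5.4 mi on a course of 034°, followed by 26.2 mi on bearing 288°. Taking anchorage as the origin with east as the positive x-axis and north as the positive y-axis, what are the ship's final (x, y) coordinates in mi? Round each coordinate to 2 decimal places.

Leg 1 (034°, 5.4 mi): east 5.4 sin 34° = 3.02, north 5.4 cos 34° = 4.48
Leg 2 (288°, 26.2 mi): east 26.2 sin 288° = -24.92, north 26.2 cos 288° = 8.10
Summing: -21.90 mi east, 12.57 mi north → (-21.90, 12.57).

(-21.90, 12.57)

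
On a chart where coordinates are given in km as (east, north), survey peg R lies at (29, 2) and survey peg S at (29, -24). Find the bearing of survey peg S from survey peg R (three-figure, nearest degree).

180°

Δeast = 29 − 29 = 0.00; Δnorth = -24 − 2 = -26.00.
Bearing = atan2(Δeast, Δnorth) mod 360° = 180.00° ≈ 180°.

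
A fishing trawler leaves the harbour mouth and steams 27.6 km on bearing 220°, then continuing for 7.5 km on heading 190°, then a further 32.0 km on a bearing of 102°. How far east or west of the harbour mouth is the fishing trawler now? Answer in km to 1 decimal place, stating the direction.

Leg 1 (220°, 27.6 km): east 27.6 sin 220° = -17.74, north 27.6 cos 220° = -21.14
Leg 2 (190°, 7.5 km): east 7.5 sin 190° = -1.30, north 7.5 cos 190° = -7.39
Leg 3 (102°, 32.0 km): east 32.0 sin 102° = 31.30, north 32.0 cos 102° = -6.65
Net east component: 12.26 km.

12.3 km east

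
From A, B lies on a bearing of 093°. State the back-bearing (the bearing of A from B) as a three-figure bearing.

273°

Back-bearing = 093° + 180° = 273°.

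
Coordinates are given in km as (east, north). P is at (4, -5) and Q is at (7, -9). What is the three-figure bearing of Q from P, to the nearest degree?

Δeast = 7 − 4 = 3.00; Δnorth = -9 − -5 = -4.00.
Bearing = atan2(Δeast, Δnorth) mod 360° = 143.13° ≈ 143°.

143°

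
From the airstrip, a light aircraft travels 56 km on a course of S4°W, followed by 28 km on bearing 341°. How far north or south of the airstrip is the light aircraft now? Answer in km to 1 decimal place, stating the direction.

Leg 1 (S4°W, 56 km): east 56 sin 184° = -3.91, north 56 cos 184° = -55.86
Leg 2 (341°, 28 km): east 28 sin 341° = -9.12, north 28 cos 341° = 26.47
Net north component: -29.39 km.

29.4 km south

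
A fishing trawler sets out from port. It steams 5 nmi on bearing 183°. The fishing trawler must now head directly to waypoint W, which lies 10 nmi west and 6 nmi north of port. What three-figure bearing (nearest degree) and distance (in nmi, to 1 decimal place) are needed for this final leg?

Leg 1 (183°, 5 nmi): east 5 sin 183° = -0.26, north 5 cos 183° = -4.99
Current position: (-0.26, -4.99). Target: (-10, 6). Remaining: Δeast = -9.74, Δnorth = 10.99.
Bearing = atan2(-9.74, 10.99) mod 360° = 318.46°; distance = √((-9.74)² + (10.99)²) = 14.686 nmi.

318°, 14.7 nmi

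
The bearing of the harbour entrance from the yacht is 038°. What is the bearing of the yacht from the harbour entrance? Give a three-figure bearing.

Back-bearing = 038° + 180° = 218°.

218°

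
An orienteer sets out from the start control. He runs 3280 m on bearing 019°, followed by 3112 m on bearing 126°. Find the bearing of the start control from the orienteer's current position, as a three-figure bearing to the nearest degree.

Leg 1 (019°, 3280 m): east 3280 sin 19° = 1067.86, north 3280 cos 19° = 3101.30
Leg 2 (126°, 3112 m): east 3112 sin 126° = 2517.66, north 3112 cos 126° = -1829.19
Net displacement: 3585.52 east, 1272.11 north. Direction back to start is (-3585.52, -1272.11): bearing = atan2(-3585.52, -1272.11) mod 360° = 250.47° ≈ 250°.

250°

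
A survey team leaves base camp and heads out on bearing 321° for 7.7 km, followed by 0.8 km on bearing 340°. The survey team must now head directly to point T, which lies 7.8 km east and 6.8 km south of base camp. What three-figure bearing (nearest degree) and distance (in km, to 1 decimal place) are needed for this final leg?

Leg 1 (321°, 7.7 km): east 7.7 sin 321° = -4.85, north 7.7 cos 321° = 5.98
Leg 2 (340°, 0.8 km): east 0.8 sin 340° = -0.27, north 0.8 cos 340° = 0.75
Current position: (-5.12, 6.74). Target: (7.8, -6.8). Remaining: Δeast = 12.92, Δnorth = -13.54.
Bearing = atan2(12.92, -13.54) mod 360° = 136.33°; distance = √((12.92)² + (-13.54)²) = 18.712 km.

136°, 18.7 km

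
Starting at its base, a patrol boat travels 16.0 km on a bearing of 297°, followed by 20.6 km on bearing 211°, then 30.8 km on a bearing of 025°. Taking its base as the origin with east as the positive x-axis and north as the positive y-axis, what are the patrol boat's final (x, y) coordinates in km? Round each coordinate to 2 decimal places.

Leg 1 (297°, 16.0 km): east 16.0 sin 297° = -14.26, north 16.0 cos 297° = 7.26
Leg 2 (211°, 20.6 km): east 20.6 sin 211° = -10.61, north 20.6 cos 211° = -17.66
Leg 3 (025°, 30.8 km): east 30.8 sin 25° = 13.02, north 30.8 cos 25° = 27.91
Summing: -11.85 km east, 17.52 km north → (-11.85, 17.52).

(-11.85, 17.52)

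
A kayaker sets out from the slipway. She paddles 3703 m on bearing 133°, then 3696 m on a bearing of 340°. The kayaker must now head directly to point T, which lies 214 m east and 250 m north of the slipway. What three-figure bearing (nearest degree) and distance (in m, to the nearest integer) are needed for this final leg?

Leg 1 (133°, 3703 m): east 3703 sin 133° = 2708.20, north 3703 cos 133° = -2525.44
Leg 2 (340°, 3696 m): east 3696 sin 340° = -1264.11, north 3696 cos 340° = 3473.10
Current position: (1444.10, 947.66). Target: (214, 250). Remaining: Δeast = -1230.10, Δnorth = -697.66.
Bearing = atan2(-1230.10, -697.66) mod 360° = 240.44°; distance = √((-1230.10)² + (-697.66)²) = 1414.168 m.

240°, 1414 m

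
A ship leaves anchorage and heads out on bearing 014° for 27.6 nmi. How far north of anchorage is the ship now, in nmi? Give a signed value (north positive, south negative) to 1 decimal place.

26.8 nmi

Leg 1 (014°, 27.6 nmi): east 27.6 sin 14° = 6.68, north 27.6 cos 14° = 26.78
Net north component: 26.78 nmi.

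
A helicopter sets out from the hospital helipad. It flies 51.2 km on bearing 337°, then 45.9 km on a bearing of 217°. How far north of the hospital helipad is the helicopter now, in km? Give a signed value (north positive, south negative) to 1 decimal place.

10.5 km

Leg 1 (337°, 51.2 km): east 51.2 sin 337° = -20.01, north 51.2 cos 337° = 47.13
Leg 2 (217°, 45.9 km): east 45.9 sin 217° = -27.62, north 45.9 cos 217° = -36.66
Net north component: 10.47 km.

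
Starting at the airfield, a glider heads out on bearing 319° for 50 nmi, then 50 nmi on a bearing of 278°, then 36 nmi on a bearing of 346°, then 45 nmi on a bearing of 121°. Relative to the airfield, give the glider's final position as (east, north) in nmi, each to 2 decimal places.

(-52.45, 56.45)

Leg 1 (319°, 50 nmi): east 50 sin 319° = -32.80, north 50 cos 319° = 37.74
Leg 2 (278°, 50 nmi): east 50 sin 278° = -49.51, north 50 cos 278° = 6.96
Leg 3 (346°, 36 nmi): east 36 sin 346° = -8.71, north 36 cos 346° = 34.93
Leg 4 (121°, 45 nmi): east 45 sin 121° = 38.57, north 45 cos 121° = -23.18
Summing: -52.45 nmi east, 56.45 nmi north → (-52.45, 56.45).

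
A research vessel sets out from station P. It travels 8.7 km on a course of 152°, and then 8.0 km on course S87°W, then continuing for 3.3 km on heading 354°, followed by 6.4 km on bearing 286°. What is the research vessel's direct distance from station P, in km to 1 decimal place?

10.8 km

Leg 1 (152°, 8.7 km): east 8.7 sin 152° = 4.08, north 8.7 cos 152° = -7.68
Leg 2 (S87°W, 8.0 km): east 8.0 sin 267° = -7.99, north 8.0 cos 267° = -0.42
Leg 3 (354°, 3.3 km): east 3.3 sin 354° = -0.34, north 3.3 cos 354° = 3.28
Leg 4 (286°, 6.4 km): east 6.4 sin 286° = -6.15, north 6.4 cos 286° = 1.76
Net: -10.40 east, -3.05 north. Distance = √((-10.40)² + (-3.05)²) = 10.841 km.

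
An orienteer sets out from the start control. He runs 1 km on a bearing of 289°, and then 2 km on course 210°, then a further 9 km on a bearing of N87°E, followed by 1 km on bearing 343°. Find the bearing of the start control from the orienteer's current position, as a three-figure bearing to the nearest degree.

270°

Leg 1 (289°, 1 km): east 1 sin 289° = -0.95, north 1 cos 289° = 0.33
Leg 2 (210°, 2 km): east 2 sin 210° = -1.00, north 2 cos 210° = -1.73
Leg 3 (N87°E, 9 km): east 9 sin 87° = 8.99, north 9 cos 87° = 0.47
Leg 4 (343°, 1 km): east 1 sin 343° = -0.29, north 1 cos 343° = 0.96
Net displacement: 6.75 east, 0.02 north. Direction back to start is (-6.75, -0.02): bearing = atan2(-6.75, -0.02) mod 360° = 269.82° ≈ 270°.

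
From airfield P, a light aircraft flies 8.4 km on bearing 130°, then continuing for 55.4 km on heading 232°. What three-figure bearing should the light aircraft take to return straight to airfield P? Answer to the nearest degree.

043°

Leg 1 (130°, 8.4 km): east 8.4 sin 130° = 6.43, north 8.4 cos 130° = -5.40
Leg 2 (232°, 55.4 km): east 55.4 sin 232° = -43.66, north 55.4 cos 232° = -34.11
Net displacement: -37.22 east, -39.51 north. Direction back to start is (37.22, 39.51): bearing = atan2(37.22, 39.51) mod 360° = 43.29° ≈ 043°.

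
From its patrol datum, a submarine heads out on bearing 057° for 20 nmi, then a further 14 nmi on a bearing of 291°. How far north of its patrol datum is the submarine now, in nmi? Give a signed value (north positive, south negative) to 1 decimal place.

15.9 nmi

Leg 1 (057°, 20 nmi): east 20 sin 57° = 16.77, north 20 cos 57° = 10.89
Leg 2 (291°, 14 nmi): east 14 sin 291° = -13.07, north 14 cos 291° = 5.02
Net north component: 15.91 nmi.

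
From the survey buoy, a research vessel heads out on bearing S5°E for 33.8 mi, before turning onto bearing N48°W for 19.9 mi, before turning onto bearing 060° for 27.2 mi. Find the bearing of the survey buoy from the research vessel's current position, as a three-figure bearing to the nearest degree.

300°

Leg 1 (S5°E, 33.8 mi): east 33.8 sin 175° = 2.95, north 33.8 cos 175° = -33.67
Leg 2 (N48°W, 19.9 mi): east 19.9 sin 312° = -14.79, north 19.9 cos 312° = 13.32
Leg 3 (060°, 27.2 mi): east 27.2 sin 60° = 23.56, north 27.2 cos 60° = 13.60
Net displacement: 11.71 east, -6.76 north. Direction back to start is (-11.71, 6.76): bearing = atan2(-11.71, 6.76) mod 360° = 299.97° ≈ 300°.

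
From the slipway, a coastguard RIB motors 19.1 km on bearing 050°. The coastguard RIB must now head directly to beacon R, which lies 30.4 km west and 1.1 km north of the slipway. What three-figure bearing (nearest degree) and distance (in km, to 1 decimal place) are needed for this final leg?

Leg 1 (050°, 19.1 km): east 19.1 sin 50° = 14.63, north 19.1 cos 50° = 12.28
Current position: (14.63, 12.28). Target: (-30.4, 1.1). Remaining: Δeast = -45.03, Δnorth = -11.18.
Bearing = atan2(-45.03, -11.18) mod 360° = 256.06°; distance = √((-45.03)² + (-11.18)²) = 46.398 km.

256°, 46.4 km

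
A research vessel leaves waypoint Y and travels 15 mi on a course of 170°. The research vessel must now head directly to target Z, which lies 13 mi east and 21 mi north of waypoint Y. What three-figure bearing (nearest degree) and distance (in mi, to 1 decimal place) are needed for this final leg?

Leg 1 (170°, 15 mi): east 15 sin 170° = 2.60, north 15 cos 170° = -14.77
Current position: (2.60, -14.77). Target: (13, 21). Remaining: Δeast = 10.40, Δnorth = 35.77.
Bearing = atan2(10.40, 35.77) mod 360° = 16.20°; distance = √((10.40)² + (35.77)²) = 37.252 mi.

016°, 37.3 mi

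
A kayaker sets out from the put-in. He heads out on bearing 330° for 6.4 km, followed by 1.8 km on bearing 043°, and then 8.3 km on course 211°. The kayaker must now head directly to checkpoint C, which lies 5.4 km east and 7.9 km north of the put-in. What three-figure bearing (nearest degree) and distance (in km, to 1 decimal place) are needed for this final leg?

055°, 14.2 km

Leg 1 (330°, 6.4 km): east 6.4 sin 330° = -3.20, north 6.4 cos 330° = 5.54
Leg 2 (043°, 1.8 km): east 1.8 sin 43° = 1.23, north 1.8 cos 43° = 1.32
Leg 3 (211°, 8.3 km): east 8.3 sin 211° = -4.27, north 8.3 cos 211° = -7.11
Current position: (-6.25, -0.26). Target: (5.4, 7.9). Remaining: Δeast = 11.65, Δnorth = 8.16.
Bearing = atan2(11.65, 8.16) mod 360° = 55.00°; distance = √((11.65)² + (8.16)²) = 14.219 km.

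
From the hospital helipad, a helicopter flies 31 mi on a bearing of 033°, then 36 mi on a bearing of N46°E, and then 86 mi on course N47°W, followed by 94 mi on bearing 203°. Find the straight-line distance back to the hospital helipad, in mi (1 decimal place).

Leg 1 (033°, 31 mi): east 31 sin 33° = 16.88, north 31 cos 33° = 26.00
Leg 2 (N46°E, 36 mi): east 36 sin 46° = 25.90, north 36 cos 46° = 25.01
Leg 3 (N47°W, 86 mi): east 86 sin 313° = -62.90, north 86 cos 313° = 58.65
Leg 4 (203°, 94 mi): east 94 sin 203° = -36.73, north 94 cos 203° = -86.53
Net: -56.85 east, 23.13 north. Distance = √((-56.85)² + (23.13)²) = 61.371 mi.

61.4 mi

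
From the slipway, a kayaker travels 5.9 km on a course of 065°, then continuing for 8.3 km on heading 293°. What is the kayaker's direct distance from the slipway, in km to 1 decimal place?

Leg 1 (065°, 5.9 km): east 5.9 sin 65° = 5.35, north 5.9 cos 65° = 2.49
Leg 2 (293°, 8.3 km): east 8.3 sin 293° = -7.64, north 8.3 cos 293° = 3.24
Net: -2.29 east, 5.74 north. Distance = √((-2.29)² + (5.74)²) = 6.178 km.

6.2 km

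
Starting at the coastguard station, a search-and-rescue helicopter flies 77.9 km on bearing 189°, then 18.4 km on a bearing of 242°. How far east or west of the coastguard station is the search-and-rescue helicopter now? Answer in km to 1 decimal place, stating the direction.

Leg 1 (189°, 77.9 km): east 77.9 sin 189° = -12.19, north 77.9 cos 189° = -76.94
Leg 2 (242°, 18.4 km): east 18.4 sin 242° = -16.25, north 18.4 cos 242° = -8.64
Net east component: -28.43 km.

28.4 km west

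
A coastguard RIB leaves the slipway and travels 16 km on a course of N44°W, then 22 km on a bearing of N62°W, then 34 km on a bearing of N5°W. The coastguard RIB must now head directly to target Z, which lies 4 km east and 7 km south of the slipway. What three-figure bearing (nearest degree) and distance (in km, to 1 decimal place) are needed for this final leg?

149°, 73.1 km

Leg 1 (N44°W, 16 km): east 16 sin 316° = -11.11, north 16 cos 316° = 11.51
Leg 2 (N62°W, 22 km): east 22 sin 298° = -19.42, north 22 cos 298° = 10.33
Leg 3 (N5°W, 34 km): east 34 sin 355° = -2.96, north 34 cos 355° = 33.87
Current position: (-33.50, 55.71). Target: (4, -7). Remaining: Δeast = 37.50, Δnorth = -62.71.
Bearing = atan2(37.50, -62.71) mod 360° = 149.12°; distance = √((37.50)² + (-62.71)²) = 73.067 km.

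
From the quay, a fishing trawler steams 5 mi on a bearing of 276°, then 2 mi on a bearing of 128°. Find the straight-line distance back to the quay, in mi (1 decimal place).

3.5 mi

Leg 1 (276°, 5 mi): east 5 sin 276° = -4.97, north 5 cos 276° = 0.52
Leg 2 (128°, 2 mi): east 2 sin 128° = 1.58, north 2 cos 128° = -1.23
Net: -3.40 east, -0.71 north. Distance = √((-3.40)² + (-0.71)²) = 3.470 mi.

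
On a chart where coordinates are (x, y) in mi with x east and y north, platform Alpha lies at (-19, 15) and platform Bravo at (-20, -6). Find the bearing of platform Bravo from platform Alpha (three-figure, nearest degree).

Δeast = -20 − -19 = -1.00; Δnorth = -6 − 15 = -21.00.
Bearing = atan2(Δeast, Δnorth) mod 360° = 182.73° ≈ 183°.

183°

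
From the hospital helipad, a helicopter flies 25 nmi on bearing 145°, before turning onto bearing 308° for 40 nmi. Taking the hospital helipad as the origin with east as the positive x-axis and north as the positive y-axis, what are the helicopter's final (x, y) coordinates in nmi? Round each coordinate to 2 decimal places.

(-17.18, 4.15)

Leg 1 (145°, 25 nmi): east 25 sin 145° = 14.34, north 25 cos 145° = -20.48
Leg 2 (308°, 40 nmi): east 40 sin 308° = -31.52, north 40 cos 308° = 24.63
Summing: -17.18 nmi east, 4.15 nmi north → (-17.18, 4.15).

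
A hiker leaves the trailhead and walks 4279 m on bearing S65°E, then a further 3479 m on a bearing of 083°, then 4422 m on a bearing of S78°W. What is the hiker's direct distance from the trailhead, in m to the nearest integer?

3787 m

Leg 1 (S65°E, 4279 m): east 4279 sin 115° = 3878.09, north 4279 cos 115° = -1808.38
Leg 2 (083°, 3479 m): east 3479 sin 83° = 3453.07, north 3479 cos 83° = 423.98
Leg 3 (S78°W, 4422 m): east 4422 sin 258° = -4325.37, north 4422 cos 258° = -919.39
Net: 3005.79 east, -2303.79 north. Distance = √((3005.79)² + (-2303.79)²) = 3787.110 m.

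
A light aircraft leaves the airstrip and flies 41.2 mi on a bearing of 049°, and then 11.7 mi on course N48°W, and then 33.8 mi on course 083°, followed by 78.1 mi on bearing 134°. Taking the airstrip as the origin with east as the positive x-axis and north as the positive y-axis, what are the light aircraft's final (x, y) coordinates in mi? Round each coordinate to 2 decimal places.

(112.13, -15.28)

Leg 1 (049°, 41.2 mi): east 41.2 sin 49° = 31.09, north 41.2 cos 49° = 27.03
Leg 2 (N48°W, 11.7 mi): east 11.7 sin 312° = -8.69, north 11.7 cos 312° = 7.83
Leg 3 (083°, 33.8 mi): east 33.8 sin 83° = 33.55, north 33.8 cos 83° = 4.12
Leg 4 (134°, 78.1 mi): east 78.1 sin 134° = 56.18, north 78.1 cos 134° = -54.25
Summing: 112.13 mi east, -15.28 mi north → (112.13, -15.28).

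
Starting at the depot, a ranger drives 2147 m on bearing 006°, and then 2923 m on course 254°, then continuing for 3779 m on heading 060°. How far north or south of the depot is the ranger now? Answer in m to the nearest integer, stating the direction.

3219 m north

Leg 1 (006°, 2147 m): east 2147 sin 6° = 224.42, north 2147 cos 6° = 2135.24
Leg 2 (254°, 2923 m): east 2923 sin 254° = -2809.77, north 2923 cos 254° = -805.69
Leg 3 (060°, 3779 m): east 3779 sin 60° = 3272.71, north 3779 cos 60° = 1889.50
Net north component: 3219.05 m.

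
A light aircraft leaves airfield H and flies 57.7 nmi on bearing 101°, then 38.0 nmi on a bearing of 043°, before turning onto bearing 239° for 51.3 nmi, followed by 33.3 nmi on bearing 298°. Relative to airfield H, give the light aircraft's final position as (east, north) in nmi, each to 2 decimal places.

Leg 1 (101°, 57.7 nmi): east 57.7 sin 101° = 56.64, north 57.7 cos 101° = -11.01
Leg 2 (043°, 38.0 nmi): east 38.0 sin 43° = 25.92, north 38.0 cos 43° = 27.79
Leg 3 (239°, 51.3 nmi): east 51.3 sin 239° = -43.97, north 51.3 cos 239° = -26.42
Leg 4 (298°, 33.3 nmi): east 33.3 sin 298° = -29.40, north 33.3 cos 298° = 15.63
Summing: 9.18 nmi east, 5.99 nmi north → (9.18, 5.99).

(9.18, 5.99)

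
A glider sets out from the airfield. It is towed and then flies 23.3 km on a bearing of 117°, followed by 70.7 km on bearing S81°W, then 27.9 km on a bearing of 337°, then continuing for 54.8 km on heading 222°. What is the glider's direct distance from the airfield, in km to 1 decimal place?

Leg 1 (117°, 23.3 km): east 23.3 sin 117° = 20.76, north 23.3 cos 117° = -10.58
Leg 2 (S81°W, 70.7 km): east 70.7 sin 261° = -69.83, north 70.7 cos 261° = -11.06
Leg 3 (337°, 27.9 km): east 27.9 sin 337° = -10.90, north 27.9 cos 337° = 25.68
Leg 4 (222°, 54.8 km): east 54.8 sin 222° = -36.67, north 54.8 cos 222° = -40.72
Net: -96.64 east, -36.68 north. Distance = √((-96.64)² + (-36.68)²) = 103.366 km.

103.4 km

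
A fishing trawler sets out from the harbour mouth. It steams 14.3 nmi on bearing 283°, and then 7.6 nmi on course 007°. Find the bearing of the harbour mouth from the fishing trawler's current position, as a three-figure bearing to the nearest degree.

130°

Leg 1 (283°, 14.3 nmi): east 14.3 sin 283° = -13.93, north 14.3 cos 283° = 3.22
Leg 2 (007°, 7.6 nmi): east 7.6 sin 7° = 0.93, north 7.6 cos 7° = 7.54
Net displacement: -13.01 east, 10.76 north. Direction back to start is (13.01, -10.76): bearing = atan2(13.01, -10.76) mod 360° = 129.60° ≈ 130°.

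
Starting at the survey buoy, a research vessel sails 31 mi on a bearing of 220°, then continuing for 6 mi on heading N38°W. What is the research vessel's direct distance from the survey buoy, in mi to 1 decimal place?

Leg 1 (220°, 31 mi): east 31 sin 220° = -19.93, north 31 cos 220° = -23.75
Leg 2 (N38°W, 6 mi): east 6 sin 322° = -3.69, north 6 cos 322° = 4.73
Net: -23.62 east, -19.02 north. Distance = √((-23.62)² + (-19.02)²) = 30.326 mi.

30.3 mi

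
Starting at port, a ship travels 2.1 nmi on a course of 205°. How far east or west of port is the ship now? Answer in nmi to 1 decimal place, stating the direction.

0.9 nmi west

Leg 1 (205°, 2.1 nmi): east 2.1 sin 205° = -0.89, north 2.1 cos 205° = -1.90
Net east component: -0.89 nmi.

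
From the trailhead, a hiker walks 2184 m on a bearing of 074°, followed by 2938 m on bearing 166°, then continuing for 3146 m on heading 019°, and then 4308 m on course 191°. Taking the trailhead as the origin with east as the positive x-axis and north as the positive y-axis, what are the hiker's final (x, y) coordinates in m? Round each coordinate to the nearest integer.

Leg 1 (074°, 2184 m): east 2184 sin 74° = 2099.40, north 2184 cos 74° = 601.99
Leg 2 (166°, 2938 m): east 2938 sin 166° = 710.77, north 2938 cos 166° = -2850.73
Leg 3 (019°, 3146 m): east 3146 sin 19° = 1024.24, north 3146 cos 19° = 2974.60
Leg 4 (191°, 4308 m): east 4308 sin 191° = -822.01, north 4308 cos 191° = -4228.85
Summing: 3012.39 m east, -3502.99 m north → (3012, -3503).

(3012, -3503)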